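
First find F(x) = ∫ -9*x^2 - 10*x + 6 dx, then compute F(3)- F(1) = -106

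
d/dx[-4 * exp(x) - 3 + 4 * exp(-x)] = (-4*exp(2*x) - 4)*exp(-x)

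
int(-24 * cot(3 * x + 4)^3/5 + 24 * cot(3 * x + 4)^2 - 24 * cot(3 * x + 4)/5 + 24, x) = 4*(1 - 10*tan(3*x + 4))/(5*tan(3*x + 4)^2) + C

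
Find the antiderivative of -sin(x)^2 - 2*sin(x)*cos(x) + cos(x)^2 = (sin(x) + cos(x))*cos(x) + C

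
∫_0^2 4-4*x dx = 0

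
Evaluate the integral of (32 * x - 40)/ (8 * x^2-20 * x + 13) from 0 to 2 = -2*log(26) + 2*log(10)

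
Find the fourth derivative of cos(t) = cos(t)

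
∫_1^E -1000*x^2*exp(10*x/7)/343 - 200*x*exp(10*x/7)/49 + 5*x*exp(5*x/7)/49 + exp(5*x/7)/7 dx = -100*exp(2 + 10*E/7)/49 - exp(5/7)/7 + exp(1 + 5*E/7)/7 + 100*exp(10/7)/49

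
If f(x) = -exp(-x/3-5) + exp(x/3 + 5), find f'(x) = (exp(2*x/3 + 10) + 1)*exp(-x/3 - 5)/3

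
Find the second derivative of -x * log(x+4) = (-x - 8)/(x^2 + 8*x + 16)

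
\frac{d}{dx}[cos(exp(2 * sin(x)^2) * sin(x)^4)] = -4*(sin(x)^2 + 1)*exp(2*sin(x)^2)*sin(x)^3*sin(exp(2*sin(x)^2)*sin(x)^4)*cos(x)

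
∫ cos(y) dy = sin(y) + C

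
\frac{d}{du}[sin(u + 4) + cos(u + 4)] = -sin(u + 4) + cos(u + 4)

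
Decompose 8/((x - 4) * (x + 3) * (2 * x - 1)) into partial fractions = -32/(49*(2*x - 1)) + 8/(49*(x + 3)) + 8/(49*(x - 4))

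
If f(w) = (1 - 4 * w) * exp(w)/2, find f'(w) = -2*w*exp(w) - 3*exp(w)/2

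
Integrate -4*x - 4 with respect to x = -2*x^2 - 4*x + C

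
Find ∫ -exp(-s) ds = exp(-s) + C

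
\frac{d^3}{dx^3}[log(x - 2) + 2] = 2/(x^3 - 6*x^2 + 12*x - 8)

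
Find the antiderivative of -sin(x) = cos(x) + C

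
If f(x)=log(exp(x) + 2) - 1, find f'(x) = exp(x)/(exp(x) + 2)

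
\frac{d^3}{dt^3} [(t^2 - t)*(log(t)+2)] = (2*t + 1)/t^2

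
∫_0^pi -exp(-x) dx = -1 + exp(-pi)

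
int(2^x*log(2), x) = 2^x + C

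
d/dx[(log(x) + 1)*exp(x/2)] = (x*exp(x/2)*log(x) + x*exp(x/2) + 2*exp(x/2))/(2*x)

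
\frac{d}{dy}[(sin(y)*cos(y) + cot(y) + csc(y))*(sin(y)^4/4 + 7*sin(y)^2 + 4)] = -3*(1 - cos(2*y))^3/16 - 111*(1 - cos(2*y))^2/16 + 115*cos(y)/16 + cos(2*y)/8 - 3*cos(3*y)/16 + 55/8 - 4/tan(y)^2 - 8*cos(y)/(1 - cos(2*y))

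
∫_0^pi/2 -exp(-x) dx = -1 + exp(-pi/2)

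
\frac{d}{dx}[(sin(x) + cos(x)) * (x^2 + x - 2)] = sqrt(2)*x^2*cos(x + pi/4) + x*sin(x) + 3*x*cos(x) + 3*sin(x) - cos(x)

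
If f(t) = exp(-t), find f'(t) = -exp(-t)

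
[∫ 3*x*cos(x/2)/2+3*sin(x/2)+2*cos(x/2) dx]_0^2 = 10*sin(1)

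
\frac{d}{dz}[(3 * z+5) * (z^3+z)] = 12*z^3 + 15*z^2 + 6*z + 5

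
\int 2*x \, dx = x^2 + C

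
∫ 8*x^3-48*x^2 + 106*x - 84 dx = 2*x^4 - 16*x^3 + 53*x^2 - 84*x + C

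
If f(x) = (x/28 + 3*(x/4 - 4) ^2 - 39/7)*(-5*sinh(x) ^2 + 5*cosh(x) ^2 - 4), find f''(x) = 3/8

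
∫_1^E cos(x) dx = -sin(1) + sin(E)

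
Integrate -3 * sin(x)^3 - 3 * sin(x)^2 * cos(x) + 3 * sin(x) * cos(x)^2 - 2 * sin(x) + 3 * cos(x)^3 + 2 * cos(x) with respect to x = sqrt(2)*(sin(2*x) + 3)*sin(x + pi/4) + C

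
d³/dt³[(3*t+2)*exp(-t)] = (7 - 3*t)*exp(-t)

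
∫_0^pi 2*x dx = pi^2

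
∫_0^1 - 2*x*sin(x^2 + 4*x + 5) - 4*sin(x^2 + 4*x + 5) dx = cos(10) - cos(5)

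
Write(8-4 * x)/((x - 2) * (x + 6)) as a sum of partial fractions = -4/(x + 6)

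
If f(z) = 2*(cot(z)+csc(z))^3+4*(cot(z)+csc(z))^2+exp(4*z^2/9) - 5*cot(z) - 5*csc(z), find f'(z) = 8*z*exp(4*z^2/9)/9 + 8/sin(z) + 11*cos(z)/sin(z)^2 + 23/sin(z)^2 - 16*cos(z)/sin(z)^3 - 16/sin(z)^3 - 24*cos(z)/sin(z)^4 - 24/sin(z)^4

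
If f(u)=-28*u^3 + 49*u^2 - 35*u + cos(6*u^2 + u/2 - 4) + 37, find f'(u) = -84*u^2 - 12*u*sin(6*u^2 + u/2 - 4) + 98*u - sin(6*u^2 + u/2 - 4)/2 - 35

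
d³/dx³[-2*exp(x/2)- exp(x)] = -exp(x/2)/4 - exp(x)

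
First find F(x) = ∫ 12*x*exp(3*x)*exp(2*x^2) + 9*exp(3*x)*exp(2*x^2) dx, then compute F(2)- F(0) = -3 + 3*exp(14)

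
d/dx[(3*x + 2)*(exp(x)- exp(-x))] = (3*x*exp(2*x) + 3*x + 5*exp(2*x) - 1)*exp(-x)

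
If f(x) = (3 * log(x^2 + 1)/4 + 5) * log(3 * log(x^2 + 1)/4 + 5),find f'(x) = (3*x*log(3*log(x^2 + 1)/4 + 5) + 3*x)/(2*x^2 + 2)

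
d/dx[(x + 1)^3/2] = 3*x^2/2 + 3*x + 3/2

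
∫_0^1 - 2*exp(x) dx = 2 - 2*E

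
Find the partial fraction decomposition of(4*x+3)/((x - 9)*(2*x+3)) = 2/(7*(2*x + 3)) + 13/(7*(x - 9))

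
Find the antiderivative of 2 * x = x^2 + C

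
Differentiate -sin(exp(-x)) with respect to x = exp(-x)*cos(exp(-x))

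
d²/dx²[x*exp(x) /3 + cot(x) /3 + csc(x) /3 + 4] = x*exp(x)/3 + 2*exp(x)/3 - 1/(3*sin(x)) + 2*cos(x)/(3*sin(x)^3) + 2/(3*sin(x)^3)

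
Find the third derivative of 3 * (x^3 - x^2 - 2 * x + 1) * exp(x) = 3*x^3*exp(x) + 24*x^2*exp(x) + 30*x*exp(x) - 15*exp(x)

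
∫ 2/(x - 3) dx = log(3*(x - 3)^2) + C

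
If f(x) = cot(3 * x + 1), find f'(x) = -3/sin(3*x + 1)^2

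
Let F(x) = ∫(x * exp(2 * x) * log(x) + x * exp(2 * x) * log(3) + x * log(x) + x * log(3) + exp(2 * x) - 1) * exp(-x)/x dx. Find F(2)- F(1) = -(E - exp(-1))*log(3) + (-exp(-2) + exp(2))*log(6)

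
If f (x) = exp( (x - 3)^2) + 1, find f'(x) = 2*x*exp(x^2 - 6*x + 9) - 6*exp(x^2 - 6*x + 9)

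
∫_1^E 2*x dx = -1 + exp(2)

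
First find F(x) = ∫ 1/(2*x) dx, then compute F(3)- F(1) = -log(2)/2 + log(6)/2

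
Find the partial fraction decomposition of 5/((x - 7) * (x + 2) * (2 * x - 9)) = -4/(13*(2*x - 9)) + 5/(117*(x + 2)) + 1/(9*(x - 7))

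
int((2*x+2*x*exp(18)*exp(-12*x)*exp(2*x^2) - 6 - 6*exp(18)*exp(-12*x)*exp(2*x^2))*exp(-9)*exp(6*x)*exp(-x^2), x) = 2*sinh((x - 3)^2) + C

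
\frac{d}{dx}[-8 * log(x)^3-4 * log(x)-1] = (-24*log(x)^2 - 4)/x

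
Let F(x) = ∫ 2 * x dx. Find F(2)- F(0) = 4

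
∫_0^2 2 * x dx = 4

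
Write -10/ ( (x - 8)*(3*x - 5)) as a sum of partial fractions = 30/(19*(3*x - 5)) - 10/(19*(x - 8))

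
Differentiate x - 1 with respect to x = 1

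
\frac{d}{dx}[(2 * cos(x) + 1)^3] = 6*(4*sin(x)^2 - 4*cos(x) - 5)*sin(x)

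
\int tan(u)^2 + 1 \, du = tan(u) + C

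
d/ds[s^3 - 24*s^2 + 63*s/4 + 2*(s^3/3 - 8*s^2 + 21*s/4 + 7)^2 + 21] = 4*s^5/3 - 160*s^4/3 + 540*s^3 - 473*s^2 - 1543*s/4 + 651/4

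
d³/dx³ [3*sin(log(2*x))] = 3*(3*sin(log(x) + log(2)) + cos(log(x) + log(2)))/x^3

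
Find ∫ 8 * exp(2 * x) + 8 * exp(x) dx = 4*(exp(x) + 1)^2 + C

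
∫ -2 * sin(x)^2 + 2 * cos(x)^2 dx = 2*sin(x + pi/4)^2 + C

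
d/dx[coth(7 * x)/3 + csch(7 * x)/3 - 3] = -7*(cosh(7*x) + 1)/(3*sinh(7*x)^2)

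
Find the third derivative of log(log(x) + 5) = (2*log(x)^2 + 23*log(x) + 67)/(x^3*log(x)^3 + 15*x^3*log(x)^2 + 75*x^3*log(x) + 125*x^3)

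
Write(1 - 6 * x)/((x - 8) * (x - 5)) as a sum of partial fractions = 29/(3*(x - 5)) - 47/(3*(x - 8))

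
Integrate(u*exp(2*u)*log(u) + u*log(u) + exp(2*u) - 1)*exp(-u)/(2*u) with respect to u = log(u)*sinh(u) + C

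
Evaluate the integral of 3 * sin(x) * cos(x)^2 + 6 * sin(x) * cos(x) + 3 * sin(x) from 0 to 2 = 8 - (cos(2) + 1)^3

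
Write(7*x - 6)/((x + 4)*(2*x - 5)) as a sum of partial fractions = 23/(13*(2*x - 5)) + 34/(13*(x + 4))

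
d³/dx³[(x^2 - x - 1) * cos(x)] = x^2*sin(x) - x*sin(x) - 6*x*cos(x) - 7*sin(x) + 3*cos(x)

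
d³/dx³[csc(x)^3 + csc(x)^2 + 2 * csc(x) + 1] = (2 + 8/sin(x) + 15/sin(x)^2 - 24/sin(x)^3 - 60/sin(x)^4)*cos(x)/sin(x)^2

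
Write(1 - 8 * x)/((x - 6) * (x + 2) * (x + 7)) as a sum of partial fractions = 57/(65*(x + 7)) - 17/(40*(x + 2)) - 47/(104*(x - 6))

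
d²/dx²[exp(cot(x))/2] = (1 + tan(x)^(-2))*(tan(x) + 1)^2*exp(1/tan(x))/(2*tan(x)^2)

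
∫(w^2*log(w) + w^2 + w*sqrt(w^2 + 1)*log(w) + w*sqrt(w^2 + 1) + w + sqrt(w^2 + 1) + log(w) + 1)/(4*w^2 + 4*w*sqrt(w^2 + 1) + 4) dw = w*log(w)/4 + log(w + sqrt(w^2 + 1))/4 + C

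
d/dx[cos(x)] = -sin(x)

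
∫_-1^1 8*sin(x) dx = 0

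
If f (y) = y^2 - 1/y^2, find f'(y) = (2*y^4 + 2)/y^3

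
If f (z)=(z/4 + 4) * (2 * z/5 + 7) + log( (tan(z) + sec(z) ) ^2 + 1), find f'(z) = 4*(z*cos(z)/5 + sin(z) + 67*cos(z)/20 + 1)*cos(z)^2/(3*cos(z) + cos(3*z))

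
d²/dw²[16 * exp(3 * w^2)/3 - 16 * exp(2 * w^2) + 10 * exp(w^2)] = 192*w^2*exp(3*w^2) - 256*w^2*exp(2*w^2) + 40*w^2*exp(w^2) + 32*exp(3*w^2) - 64*exp(2*w^2) + 20*exp(w^2)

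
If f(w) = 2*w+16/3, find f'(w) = 2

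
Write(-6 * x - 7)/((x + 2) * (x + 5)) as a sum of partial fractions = -23/(3*(x + 5)) + 5/(3*(x + 2))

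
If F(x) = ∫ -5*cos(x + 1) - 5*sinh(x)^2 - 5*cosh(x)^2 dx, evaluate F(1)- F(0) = -5*sinh(2)/2 - 5*sin(2) + 5*sin(1)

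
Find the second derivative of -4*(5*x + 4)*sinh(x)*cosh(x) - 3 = -40*x*sinh(2*x) - 32*sinh(2*x) - 40*cosh(2*x)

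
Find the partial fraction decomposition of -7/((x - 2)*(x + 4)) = 7/(6*(x + 4)) - 7/(6*(x - 2))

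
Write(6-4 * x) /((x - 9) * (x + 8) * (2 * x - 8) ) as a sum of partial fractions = 19/(204*(x + 8)) + 1/(12*(x - 4)) - 3/(17*(x - 9))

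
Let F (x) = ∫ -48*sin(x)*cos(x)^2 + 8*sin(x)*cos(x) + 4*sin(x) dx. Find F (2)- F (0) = -10 + 8*cos(2) - 2*cos(4) + 4*cos(6)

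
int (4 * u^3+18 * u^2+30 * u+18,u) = u^4 + 6*u^3 + 15*u^2 + 18*u + C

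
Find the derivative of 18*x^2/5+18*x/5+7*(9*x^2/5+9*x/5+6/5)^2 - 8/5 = 2268*x^3/25 + 3402*x^2/25 + 2826*x/25 + 846/25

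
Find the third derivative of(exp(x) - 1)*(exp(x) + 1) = 8*exp(2*x)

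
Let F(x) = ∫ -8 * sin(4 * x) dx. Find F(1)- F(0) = -2 + 2*cos(4)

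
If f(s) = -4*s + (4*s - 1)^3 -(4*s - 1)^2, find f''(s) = 384*s - 128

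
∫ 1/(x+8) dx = log(3*x/2 + 12) + C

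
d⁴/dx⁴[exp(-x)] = exp(-x)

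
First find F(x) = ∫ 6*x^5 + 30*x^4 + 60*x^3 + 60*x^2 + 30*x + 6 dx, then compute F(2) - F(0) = 728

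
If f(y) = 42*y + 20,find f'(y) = 42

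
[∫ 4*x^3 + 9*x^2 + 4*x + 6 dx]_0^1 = 12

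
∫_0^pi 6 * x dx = 3*pi^2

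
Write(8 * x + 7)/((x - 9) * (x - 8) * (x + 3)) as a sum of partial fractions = -17/(132*(x + 3)) - 71/(11*(x - 8)) + 79/(12*(x - 9))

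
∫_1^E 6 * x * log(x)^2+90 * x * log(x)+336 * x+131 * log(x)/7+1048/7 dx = -305 + 40*E/7 + 3*(3 + 8*E)^2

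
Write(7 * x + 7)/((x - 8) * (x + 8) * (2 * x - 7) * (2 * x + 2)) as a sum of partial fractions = -14/(207*(2*x - 7)) + 7/(736*(x + 8)) + 7/(288*(x - 8))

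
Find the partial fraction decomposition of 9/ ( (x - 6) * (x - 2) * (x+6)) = 3/(32*(x + 6)) - 9/(32*(x - 2)) + 3/(16*(x - 6))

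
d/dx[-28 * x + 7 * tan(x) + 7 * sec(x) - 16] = 7*tan(x)^2 + 7*tan(x)*sec(x) - 21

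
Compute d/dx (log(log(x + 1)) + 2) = 1/(x*log(x + 1) + log(x + 1))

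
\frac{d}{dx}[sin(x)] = cos(x)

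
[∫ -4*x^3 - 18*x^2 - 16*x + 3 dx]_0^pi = (-pi^2 - 3*pi)*(-1 + 3*pi + pi^2)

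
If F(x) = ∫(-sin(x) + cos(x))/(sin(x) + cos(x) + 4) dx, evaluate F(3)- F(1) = -log(cos(1) + sin(1) + 4) + log(cos(3) + sin(3) + 4)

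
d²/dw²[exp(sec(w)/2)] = (sin(w)^2/(4*cos(w)^3) - 1/2 + cos(w)^(-2))*exp(1/(2*cos(w)))/cos(w)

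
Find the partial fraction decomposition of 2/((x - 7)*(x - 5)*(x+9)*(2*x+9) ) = 16/(3933*(2*x + 9)) - 1/(1008*(x + 9)) - 1/(266*(x - 5)) + 1/(368*(x - 7))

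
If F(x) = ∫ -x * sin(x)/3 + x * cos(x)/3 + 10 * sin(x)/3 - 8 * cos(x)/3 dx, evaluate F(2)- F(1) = sqrt(2)*(-7*sin(pi/4 + 2) + 8*sin(pi/4 + 1))/3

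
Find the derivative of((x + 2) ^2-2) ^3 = 6*x^5 + 60*x^4 + 216*x^3 + 336*x^2 + 216*x + 48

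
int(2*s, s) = s^2 + C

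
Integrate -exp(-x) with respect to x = exp(-x) + C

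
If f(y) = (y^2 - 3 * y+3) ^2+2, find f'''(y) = 24*y - 36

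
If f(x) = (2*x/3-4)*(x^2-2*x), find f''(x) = 4*x - 32/3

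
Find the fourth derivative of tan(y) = 24*tan(y)^5 + 40*tan(y)^3 + 16*tan(y)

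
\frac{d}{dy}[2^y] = 2^y*log(2)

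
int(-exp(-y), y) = exp(-y) + C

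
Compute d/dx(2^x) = 2^x*log(2)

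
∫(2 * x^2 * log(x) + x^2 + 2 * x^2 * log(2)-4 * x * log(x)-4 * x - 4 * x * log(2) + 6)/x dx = ((x - 2)^2 + 2)*log(2*x) + C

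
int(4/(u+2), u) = 4*log(u + 2) + C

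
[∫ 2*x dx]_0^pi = pi^2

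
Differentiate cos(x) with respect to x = -sin(x)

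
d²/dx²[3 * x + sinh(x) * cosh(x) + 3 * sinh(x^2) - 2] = 12*x^2*sinh(x^2) + 2*sinh(2*x) + 6*cosh(x^2)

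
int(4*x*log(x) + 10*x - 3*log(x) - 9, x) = x*(2*x - 3)*(log(x) + 2) + C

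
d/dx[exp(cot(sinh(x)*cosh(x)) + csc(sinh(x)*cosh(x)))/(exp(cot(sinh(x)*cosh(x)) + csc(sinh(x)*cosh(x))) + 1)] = -(cos(sinh(x)*cosh(x)) + 1)*exp(1/sin(sinh(x)*cosh(x)))*exp(1/tan(sinh(x)*cosh(x)))*cosh(2*x)/((exp(1/sin(sinh(x)*cosh(x)))*exp(1/tan(sinh(x)*cosh(x))) + 1)^2*sin(sinh(x)*cosh(x))^2)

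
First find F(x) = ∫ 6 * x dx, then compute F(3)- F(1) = 24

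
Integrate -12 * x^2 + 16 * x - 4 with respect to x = -4*x^3 + 8*x^2 - 4*x + C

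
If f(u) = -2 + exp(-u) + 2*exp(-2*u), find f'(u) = (-exp(u) - 4)*exp(-2*u)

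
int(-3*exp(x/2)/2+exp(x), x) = -3*exp(x/2) + exp(x) + C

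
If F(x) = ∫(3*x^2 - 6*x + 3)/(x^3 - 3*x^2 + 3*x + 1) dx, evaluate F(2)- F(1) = -log(2) + log(3)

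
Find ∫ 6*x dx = 3*x^2 + C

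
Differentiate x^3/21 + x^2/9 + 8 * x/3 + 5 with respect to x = x^2/7 + 2*x/9 + 8/3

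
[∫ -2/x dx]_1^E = -2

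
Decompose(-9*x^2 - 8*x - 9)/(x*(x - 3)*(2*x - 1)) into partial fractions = 61/(5*(2*x - 1)) - 38/(5*(x - 3)) - 3/x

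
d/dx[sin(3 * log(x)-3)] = 3*cos(3*log(x) - 3)/x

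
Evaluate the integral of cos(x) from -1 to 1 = 2*sin(1)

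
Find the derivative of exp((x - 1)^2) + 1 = 2*x*exp(x^2 - 2*x + 1) - 2*exp(x^2 - 2*x + 1)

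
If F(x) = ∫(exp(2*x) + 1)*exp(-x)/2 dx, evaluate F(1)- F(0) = -exp(-1)/2 + E/2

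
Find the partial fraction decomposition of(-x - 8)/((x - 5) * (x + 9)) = -1/(14*(x + 9)) - 13/(14*(x - 5))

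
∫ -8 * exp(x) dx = -8*exp(x) + C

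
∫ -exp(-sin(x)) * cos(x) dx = exp(-sin(x)) + C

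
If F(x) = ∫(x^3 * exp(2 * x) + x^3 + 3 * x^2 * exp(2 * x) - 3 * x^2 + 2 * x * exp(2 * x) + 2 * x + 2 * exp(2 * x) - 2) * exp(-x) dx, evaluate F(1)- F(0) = -3*exp(-1) + 3*E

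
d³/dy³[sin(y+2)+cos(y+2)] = sin(y + 2) - cos(y + 2)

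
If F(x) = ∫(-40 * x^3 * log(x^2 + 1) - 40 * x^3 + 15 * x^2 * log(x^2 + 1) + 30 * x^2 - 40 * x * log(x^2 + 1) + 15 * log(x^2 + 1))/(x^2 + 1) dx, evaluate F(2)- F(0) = -50*log(5)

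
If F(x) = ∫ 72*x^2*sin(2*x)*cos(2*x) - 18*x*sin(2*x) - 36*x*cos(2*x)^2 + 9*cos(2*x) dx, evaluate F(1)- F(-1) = 18*cos(2)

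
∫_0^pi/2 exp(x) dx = -1 + exp(pi/2)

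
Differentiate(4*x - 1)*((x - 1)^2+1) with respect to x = 12*x^2 - 18*x + 10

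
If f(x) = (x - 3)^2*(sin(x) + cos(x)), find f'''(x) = x^2*sin(x) - x^2*cos(x) - 12*x*sin(x) + 21*sin(x) + 15*cos(x)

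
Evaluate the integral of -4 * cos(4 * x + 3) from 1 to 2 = sin(7) - sin(11)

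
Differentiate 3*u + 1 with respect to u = 3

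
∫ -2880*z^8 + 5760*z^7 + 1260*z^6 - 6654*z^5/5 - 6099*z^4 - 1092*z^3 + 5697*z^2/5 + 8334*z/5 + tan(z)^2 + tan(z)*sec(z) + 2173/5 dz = -320*z^9 + 720*z^8 + 180*z^7 - 1109*z^6/5 - 6099*z^5/5 - 273*z^4 + 1899*z^3/5 + 4167*z^2/5 + 2168*z/5 + tan(z) + sec(z) + C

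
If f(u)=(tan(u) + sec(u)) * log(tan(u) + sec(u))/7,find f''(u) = (log(tan(u) + 1/cos(u))*sin(u)^2 + 2*log(tan(u) + 1/cos(u))*sin(u) + log(tan(u) + 1/cos(u)) + sin(u)^2 + 3*sin(u) + 2)/(7*cos(u)^3)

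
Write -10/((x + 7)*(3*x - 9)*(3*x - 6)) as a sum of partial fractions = -1/(81*(x + 7)) + 10/(81*(x - 2)) - 1/(9*(x - 3))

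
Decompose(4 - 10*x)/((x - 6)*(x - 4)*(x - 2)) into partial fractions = -2/(x - 2) + 9/(x - 4) - 7/(x - 6)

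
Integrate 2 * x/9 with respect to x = x^2/9 + C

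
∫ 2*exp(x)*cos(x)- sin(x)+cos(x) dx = sqrt(2)*(exp(x) + 1)*sin(x + pi/4) + C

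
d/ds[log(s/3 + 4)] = 1/(s + 12)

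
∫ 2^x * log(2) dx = 2^x + C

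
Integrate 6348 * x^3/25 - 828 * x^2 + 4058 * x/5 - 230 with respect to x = 1587*x^4/25 - 276*x^3 + 2029*x^2/5 - 230*x + C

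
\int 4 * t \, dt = 2*t^2 + C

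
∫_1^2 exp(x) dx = -E + exp(2)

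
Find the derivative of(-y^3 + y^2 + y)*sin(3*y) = -3*y^3*cos(3*y) + 3*sqrt(2)*y^2*cos(3*y + pi/4) + 2*y*sin(3*y) + 3*y*cos(3*y) + sin(3*y)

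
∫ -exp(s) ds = -exp(s) + C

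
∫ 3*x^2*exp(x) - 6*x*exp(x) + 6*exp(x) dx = 3*((x - 2)^2 + 2)*exp(x) + C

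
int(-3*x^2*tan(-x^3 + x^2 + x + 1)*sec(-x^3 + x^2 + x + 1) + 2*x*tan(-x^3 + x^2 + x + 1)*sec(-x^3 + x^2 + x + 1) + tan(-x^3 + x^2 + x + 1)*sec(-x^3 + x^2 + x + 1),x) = sec(-x^3 + x^2 + x + 1) + C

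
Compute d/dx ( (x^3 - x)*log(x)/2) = 3*x^2*log(x)/2 + x^2/2 - log(x)/2 - 1/2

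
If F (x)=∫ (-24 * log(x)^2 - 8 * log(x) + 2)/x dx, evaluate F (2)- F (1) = -8*log(2)^3 - 4*log(2)^2 + 2*log(2)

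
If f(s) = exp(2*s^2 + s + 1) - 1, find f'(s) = 4*s*exp(2*s^2 + s + 1) + exp(2*s^2 + s + 1)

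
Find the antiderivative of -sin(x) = cos(x) + C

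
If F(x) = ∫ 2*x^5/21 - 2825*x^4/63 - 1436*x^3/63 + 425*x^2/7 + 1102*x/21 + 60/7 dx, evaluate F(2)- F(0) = -652/7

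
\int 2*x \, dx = x^2 + C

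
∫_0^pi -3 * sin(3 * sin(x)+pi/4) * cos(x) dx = 0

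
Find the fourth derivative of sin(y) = sin(y)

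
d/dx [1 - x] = -1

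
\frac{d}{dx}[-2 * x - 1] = -2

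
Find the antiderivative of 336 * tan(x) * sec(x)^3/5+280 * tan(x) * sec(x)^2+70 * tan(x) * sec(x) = 14*(25 + 50/cos(x) + 8/cos(x)^2)/(5*cos(x)) + C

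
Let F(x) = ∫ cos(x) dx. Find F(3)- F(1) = -sin(1) + sin(3)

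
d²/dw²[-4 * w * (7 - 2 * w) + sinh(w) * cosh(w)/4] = sinh(2*w)/2 + 16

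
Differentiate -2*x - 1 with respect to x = -2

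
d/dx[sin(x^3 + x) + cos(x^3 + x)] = sqrt(2)*(3*x^2 + 1)*cos(x^3 + x + pi/4)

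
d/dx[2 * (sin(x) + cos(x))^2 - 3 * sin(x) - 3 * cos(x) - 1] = 4*cos(2*x) - 3*sqrt(2)*cos(x + pi/4)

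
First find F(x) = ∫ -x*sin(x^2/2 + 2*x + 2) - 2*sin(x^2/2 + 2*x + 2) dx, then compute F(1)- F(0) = cos(9/2) - cos(2)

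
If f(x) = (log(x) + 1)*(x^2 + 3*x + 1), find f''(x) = (2*x^2*log(x) + 5*x^2 + 3*x - 1)/x^2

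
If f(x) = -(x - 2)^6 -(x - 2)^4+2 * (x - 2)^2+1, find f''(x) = -30*x^4 + 240*x^3 - 732*x^2 + 1008*x - 524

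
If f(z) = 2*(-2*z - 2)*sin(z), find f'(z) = -4*z*cos(z) - 4*sin(z) - 4*cos(z)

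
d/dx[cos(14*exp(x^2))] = -28*x*exp(x^2)*sin(14*exp(x^2))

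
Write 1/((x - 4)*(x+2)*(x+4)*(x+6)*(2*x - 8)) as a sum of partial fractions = 1/(1600*(x + 6)) - 1/(512*(x + 4)) + 1/(576*(x + 2)) - 47/(115200*(x - 4)) + 1/(960*(x - 4)^2)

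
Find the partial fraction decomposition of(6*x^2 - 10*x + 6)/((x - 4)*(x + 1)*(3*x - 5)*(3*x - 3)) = -27/(56*(3*x - 5)) - 11/(120*(x + 1)) + 1/(18*(x - 1)) + 62/(315*(x - 4))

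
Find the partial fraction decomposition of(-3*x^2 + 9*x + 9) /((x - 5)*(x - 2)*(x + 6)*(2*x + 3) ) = -10/(91*(2*x + 3)) + 17/(88*(x + 6)) - 5/(56*(x - 2)) - 7/(143*(x - 5))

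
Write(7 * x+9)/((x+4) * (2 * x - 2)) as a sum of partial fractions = 19/(10*(x + 4)) + 8/(5*(x - 1))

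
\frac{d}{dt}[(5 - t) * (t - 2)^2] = -3*t^2 + 18*t - 24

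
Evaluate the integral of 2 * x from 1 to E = -1 + exp(2)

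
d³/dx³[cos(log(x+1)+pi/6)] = (-sin(log(x + 1) + pi/6) + 3*cos(log(x + 1) + pi/6))/(x^3 + 3*x^2 + 3*x + 1)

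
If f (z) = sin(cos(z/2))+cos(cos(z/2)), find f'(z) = -sqrt(2)*sin(z/2)*cos(cos(z/2) + pi/4)/2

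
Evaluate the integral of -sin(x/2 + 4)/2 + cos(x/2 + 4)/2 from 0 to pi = -2*sin(4)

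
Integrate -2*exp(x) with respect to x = -2*exp(x) + C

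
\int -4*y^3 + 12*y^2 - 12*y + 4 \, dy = -y^4 + 4*y^3 - 6*y^2 + 4*y + C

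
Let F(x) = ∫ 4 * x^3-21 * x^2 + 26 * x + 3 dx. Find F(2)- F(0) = 18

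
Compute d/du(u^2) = 2*u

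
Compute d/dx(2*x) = 2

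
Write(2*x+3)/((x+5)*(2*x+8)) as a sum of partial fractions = 7/(2*(x + 5)) - 5/(2*(x + 4))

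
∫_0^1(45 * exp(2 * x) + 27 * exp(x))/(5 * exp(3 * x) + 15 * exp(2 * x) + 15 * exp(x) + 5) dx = -127/20 + 3*E/(5*(1 + E)) + (3*E/(1 + E) + 4)^2/5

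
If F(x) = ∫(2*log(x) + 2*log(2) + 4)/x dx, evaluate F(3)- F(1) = -(log(2) + 2)^2 + (log(6) + 2)^2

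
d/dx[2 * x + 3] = 2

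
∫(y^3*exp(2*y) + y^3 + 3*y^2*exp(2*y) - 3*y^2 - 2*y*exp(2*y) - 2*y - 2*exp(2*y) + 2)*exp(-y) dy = 2*y*(y^2 - 2)*sinh(y) + C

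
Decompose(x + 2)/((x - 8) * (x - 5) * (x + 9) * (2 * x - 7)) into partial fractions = 44/(675*(2*x - 7)) + 1/(850*(x + 9)) - 1/(18*(x - 5)) + 10/(459*(x - 8))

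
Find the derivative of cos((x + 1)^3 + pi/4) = -3*x^2*sin(x^3 + 3*x^2 + 3*x + pi/4 + 1) - 6*x*sin(x^3 + 3*x^2 + 3*x + pi/4 + 1) - 3*sin(x^3 + 3*x^2 + 3*x + pi/4 + 1)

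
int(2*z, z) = z^2 + C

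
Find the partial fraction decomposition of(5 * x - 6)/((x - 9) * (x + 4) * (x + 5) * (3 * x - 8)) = -99/(4370*(3*x - 8)) + 31/(322*(x + 5)) - 1/(10*(x + 4)) + 3/(266*(x - 9))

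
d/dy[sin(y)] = cos(y)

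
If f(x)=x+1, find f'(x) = 1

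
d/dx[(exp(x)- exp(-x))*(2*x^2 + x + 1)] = (2*x^2*exp(2*x) + 2*x^2 + 5*x*exp(2*x) - 3*x + 2*exp(2*x))*exp(-x)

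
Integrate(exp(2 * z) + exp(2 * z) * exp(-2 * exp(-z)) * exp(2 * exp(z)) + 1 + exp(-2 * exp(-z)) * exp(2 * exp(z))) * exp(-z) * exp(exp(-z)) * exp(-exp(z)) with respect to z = 2*sinh(2*sinh(z)) + C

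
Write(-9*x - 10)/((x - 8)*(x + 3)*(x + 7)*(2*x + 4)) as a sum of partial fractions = -53/(600*(x + 7)) + 17/(88*(x + 3)) - 2/(25*(x + 2)) - 41/(1650*(x - 8))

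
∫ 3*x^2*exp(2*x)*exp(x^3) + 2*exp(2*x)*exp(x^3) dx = exp(x*(x^2 + 2)) + C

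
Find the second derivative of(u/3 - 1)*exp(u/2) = u*exp(u/2)/12 + exp(u/2)/12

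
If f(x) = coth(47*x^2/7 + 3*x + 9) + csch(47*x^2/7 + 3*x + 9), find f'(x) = -(94*x*cosh(47*x^2/7 + 3*x + 9) + 94*x + 21*cosh(47*x^2/7 + 3*x + 9) + 21)/(7*sinh(47*x^2/7 + 3*x + 9)^2)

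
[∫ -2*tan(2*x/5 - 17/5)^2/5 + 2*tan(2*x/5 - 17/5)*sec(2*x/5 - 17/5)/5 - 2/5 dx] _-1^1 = sec(3) - tan(19/5) + tan(3) - sec(19/5)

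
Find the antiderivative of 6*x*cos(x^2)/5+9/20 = 9*x/20 + 3*sin(x^2)/5 + C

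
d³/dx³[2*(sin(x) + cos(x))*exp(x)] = -8*exp(x)*sin(x)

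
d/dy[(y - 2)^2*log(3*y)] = (2*y^2*log(y) + y^2 + 2*y^2*log(3) - 4*y*log(y) - 4*y*log(3) - 4*y + 4)/y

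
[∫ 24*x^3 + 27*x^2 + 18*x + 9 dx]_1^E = -36 + (3 + 3*E)*(1 + 2*E + exp(2) + 2*exp(3))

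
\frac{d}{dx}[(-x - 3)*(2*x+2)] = -4*x - 8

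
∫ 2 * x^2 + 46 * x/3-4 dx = 2*x^3/3 + 23*x^2/3 - 4*x + C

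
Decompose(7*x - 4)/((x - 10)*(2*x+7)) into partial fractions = 19/(9*(2*x + 7)) + 22/(9*(x - 10))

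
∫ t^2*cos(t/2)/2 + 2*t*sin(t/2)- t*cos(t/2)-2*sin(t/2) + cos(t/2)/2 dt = (t - 1)^2*sin(t/2) + C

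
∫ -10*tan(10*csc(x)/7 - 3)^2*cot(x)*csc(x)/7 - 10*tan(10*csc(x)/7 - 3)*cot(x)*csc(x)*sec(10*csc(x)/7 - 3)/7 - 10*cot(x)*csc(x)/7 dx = tan(10*csc(x)/7 - 3) + sec(10*csc(x)/7 - 3) + C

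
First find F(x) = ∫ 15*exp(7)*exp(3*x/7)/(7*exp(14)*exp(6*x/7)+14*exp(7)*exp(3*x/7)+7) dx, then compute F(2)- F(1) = -5*exp(52/7)/(1 + exp(52/7)) + 5*exp(55/7)/(1 + exp(55/7))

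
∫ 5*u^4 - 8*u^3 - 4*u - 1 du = u^5 - 2*u^4 - 2*u^2 - u + C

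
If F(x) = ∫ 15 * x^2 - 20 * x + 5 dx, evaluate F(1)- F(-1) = 20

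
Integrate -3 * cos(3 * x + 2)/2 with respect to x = -sin(3*x + 2)/2 + C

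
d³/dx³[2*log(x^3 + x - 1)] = (12*x^6 - 12*x^4 + 84*x^3 + 12*x^2 + 12*x + 16)/(x^9 + 3*x^7 - 3*x^6 + 3*x^5 - 6*x^4 + 4*x^3 - 3*x^2 + 3*x - 1)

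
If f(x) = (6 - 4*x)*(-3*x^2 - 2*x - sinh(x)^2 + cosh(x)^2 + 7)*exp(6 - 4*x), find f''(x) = (192*x^3 - 448*x^2 - 472*x + 1100)*exp(6 - 4*x)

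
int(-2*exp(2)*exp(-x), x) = 2*exp(2 - x) + C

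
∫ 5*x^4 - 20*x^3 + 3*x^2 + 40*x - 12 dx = x^5 - 5*x^4 + x^3 + 20*x^2 - 12*x + C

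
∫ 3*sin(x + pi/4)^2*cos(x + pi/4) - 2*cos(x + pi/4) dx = (sin(2*x) - 3)*sin(x + pi/4)/2 + C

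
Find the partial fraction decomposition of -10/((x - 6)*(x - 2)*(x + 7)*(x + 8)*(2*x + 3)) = -32/(3003*(2*x + 3)) - 1/(182*(x + 8)) + 10/(1287*(x + 7)) + 1/(252*(x - 2)) - 1/(1092*(x - 6))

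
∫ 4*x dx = 2*x^2 + C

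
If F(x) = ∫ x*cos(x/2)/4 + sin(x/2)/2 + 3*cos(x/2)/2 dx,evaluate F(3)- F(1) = -7*sin(1/2)/2 + 9*sin(3/2)/2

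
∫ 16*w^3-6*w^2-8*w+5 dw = 4*w^4 - 2*w^3 - 4*w^2 + 5*w + C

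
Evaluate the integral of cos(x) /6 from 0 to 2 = sin(2)/6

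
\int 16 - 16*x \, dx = -8*x^2 + 16*x + C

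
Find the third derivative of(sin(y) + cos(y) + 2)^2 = -8*cos(2*y) - 4*sqrt(2)*cos(y + pi/4)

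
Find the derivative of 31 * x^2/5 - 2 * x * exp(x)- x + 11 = -2*x*exp(x) + 62*x/5 - 2*exp(x) - 1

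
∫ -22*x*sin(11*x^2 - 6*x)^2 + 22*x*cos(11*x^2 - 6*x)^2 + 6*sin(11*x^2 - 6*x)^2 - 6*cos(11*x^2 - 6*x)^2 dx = sin(2*x*(11*x - 6))/2 + C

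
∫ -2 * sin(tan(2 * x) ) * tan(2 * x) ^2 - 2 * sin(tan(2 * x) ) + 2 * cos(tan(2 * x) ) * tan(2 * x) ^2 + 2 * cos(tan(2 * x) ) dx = sqrt(2)*sin(tan(2*x) + pi/4) + C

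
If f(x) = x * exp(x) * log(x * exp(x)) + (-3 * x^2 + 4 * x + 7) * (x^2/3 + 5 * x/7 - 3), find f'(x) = -4*x^3 - 17*x^2/7 + x*(x + log(x))*exp(x) + x*exp(x) + 596*x/21 + (x + log(x))*exp(x) + exp(x) - 7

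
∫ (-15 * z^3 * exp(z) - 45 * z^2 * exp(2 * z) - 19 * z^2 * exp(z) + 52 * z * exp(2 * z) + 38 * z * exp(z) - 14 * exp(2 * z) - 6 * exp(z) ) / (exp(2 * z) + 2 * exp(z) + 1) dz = (-15*z^3 + 26*z^2 - 14*z + 8)*exp(z)/(exp(z) + 1) + C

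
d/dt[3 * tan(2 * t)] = 6/cos(2*t)^2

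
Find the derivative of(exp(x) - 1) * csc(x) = -exp(x)*cot(x)*csc(x) + exp(x)*csc(x) + cot(x)*csc(x)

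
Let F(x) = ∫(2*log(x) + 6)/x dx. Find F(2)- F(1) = -4 + 2*log(2) + (log(2) + 2)^2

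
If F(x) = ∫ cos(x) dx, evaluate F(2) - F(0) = sin(2)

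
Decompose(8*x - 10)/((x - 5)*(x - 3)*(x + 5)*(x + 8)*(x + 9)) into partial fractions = -41/(336*(x + 9)) + 74/(429*(x + 8)) - 5/(96*(x + 5)) - 7/(1056*(x - 3)) + 3/(364*(x - 5))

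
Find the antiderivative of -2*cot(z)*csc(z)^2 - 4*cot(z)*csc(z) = (csc(z) + 2)^2 + C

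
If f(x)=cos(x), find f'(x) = -sin(x)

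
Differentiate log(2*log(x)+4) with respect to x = 1/(x*log(x) + 2*x)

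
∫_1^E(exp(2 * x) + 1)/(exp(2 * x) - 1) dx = -log(E - exp(-1)) + log(-exp(-E) + exp(E))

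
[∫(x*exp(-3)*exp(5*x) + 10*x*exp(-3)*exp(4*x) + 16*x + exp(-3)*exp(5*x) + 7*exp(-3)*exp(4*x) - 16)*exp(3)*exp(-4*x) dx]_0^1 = -3*exp(3) - exp(-1) + E + 12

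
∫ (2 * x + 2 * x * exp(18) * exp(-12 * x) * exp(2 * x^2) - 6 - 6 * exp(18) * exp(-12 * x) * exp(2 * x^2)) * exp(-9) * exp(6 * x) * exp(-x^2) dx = 2*sinh((x - 3)^2) + C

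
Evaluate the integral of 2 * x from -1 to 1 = 0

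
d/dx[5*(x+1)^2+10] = 10*x + 10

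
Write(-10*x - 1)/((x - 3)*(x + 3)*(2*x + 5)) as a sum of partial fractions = -96/(11*(2*x + 5)) + 29/(6*(x + 3)) - 31/(66*(x - 3))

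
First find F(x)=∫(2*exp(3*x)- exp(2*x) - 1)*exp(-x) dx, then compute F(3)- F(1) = -(-1 + E)*(E - exp(-1)) + (-1 + exp(3))*(-exp(-3) + exp(3))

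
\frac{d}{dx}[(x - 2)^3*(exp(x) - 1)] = x^3*exp(x) - 3*x^2*exp(x) - 3*x^2 + 12*x + 4*exp(x) - 12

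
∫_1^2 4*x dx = 6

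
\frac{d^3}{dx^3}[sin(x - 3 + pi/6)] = -cos(x - 3 + pi/6)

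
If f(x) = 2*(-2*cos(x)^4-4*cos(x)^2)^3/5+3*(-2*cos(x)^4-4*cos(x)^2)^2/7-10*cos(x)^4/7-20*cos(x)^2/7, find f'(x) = 8*(19*sin(x)^2/7 + 24*cos(x)^10/5 + 24*cos(x)^8 + 1284*cos(x)^6/35 + 492*cos(x)^4/35 - 2)*sin(x)*cos(x)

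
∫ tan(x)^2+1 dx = tan(x) + C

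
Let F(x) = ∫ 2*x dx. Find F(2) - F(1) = 3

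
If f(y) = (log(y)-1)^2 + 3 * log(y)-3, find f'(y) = (2*log(y) + 1)/y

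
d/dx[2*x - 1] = 2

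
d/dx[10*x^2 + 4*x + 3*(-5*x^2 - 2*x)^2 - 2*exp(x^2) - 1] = 300*x^3 + 180*x^2 - 4*x*exp(x^2) + 44*x + 4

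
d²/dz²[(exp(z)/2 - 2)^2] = exp(2*z) - 2*exp(z)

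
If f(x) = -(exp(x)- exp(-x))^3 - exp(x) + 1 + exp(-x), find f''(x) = (-9*exp(6*x) + 2*exp(4*x) - 2*exp(2*x) + 9)*exp(-3*x)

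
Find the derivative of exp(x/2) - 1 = exp(x/2)/2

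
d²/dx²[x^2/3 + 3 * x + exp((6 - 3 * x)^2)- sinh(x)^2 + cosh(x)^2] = 324*x^2*exp(9*x^2 - 36*x + 36) - 1296*x*exp(9*x^2 - 36*x + 36) + 1314*exp(9*x^2 - 36*x + 36) + 2/3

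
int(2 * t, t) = t^2 + C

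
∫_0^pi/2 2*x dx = pi^2/4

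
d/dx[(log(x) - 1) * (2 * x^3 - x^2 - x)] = 6*x^2*log(x) - 4*x^2 - 2*x*log(x) + x - log(x)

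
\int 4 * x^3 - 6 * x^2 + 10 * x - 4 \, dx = x^4 - 2*x^3 + 5*x^2 - 4*x + C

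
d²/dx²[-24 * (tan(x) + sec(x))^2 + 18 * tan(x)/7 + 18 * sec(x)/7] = 6*(-184*sin(x) + 12*sin(2*x)/7 + 8*sin(3*x) + 15*cos(x)/7 - 48*cos(2*x)*tan(x)^2 + 16*cos(2*x) - 3*cos(3*x)/7 - 48*tan(x)^2 - 80)/(cos(2*x) + 1)^2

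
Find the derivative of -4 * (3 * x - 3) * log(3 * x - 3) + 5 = -12*log(x - 1) - 12*log(3) - 12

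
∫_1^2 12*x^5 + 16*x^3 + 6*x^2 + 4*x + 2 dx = 208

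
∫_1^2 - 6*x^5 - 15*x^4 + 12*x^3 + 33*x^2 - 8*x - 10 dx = -56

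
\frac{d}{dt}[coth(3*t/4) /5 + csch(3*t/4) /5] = -3*(cosh(3*t/4) + 1)/(20*sinh(3*t/4)^2)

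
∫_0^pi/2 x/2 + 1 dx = -1 + (pi/4 + 1)^2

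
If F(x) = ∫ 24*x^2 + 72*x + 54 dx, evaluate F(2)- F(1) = 218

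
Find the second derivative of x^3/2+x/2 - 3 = 3*x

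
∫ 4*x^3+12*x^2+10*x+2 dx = x^4 + 4*x^3 + 5*x^2 + 2*x + C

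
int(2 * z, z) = z^2 + C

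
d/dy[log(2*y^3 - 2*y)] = (3*y^2 - 1)/(y^3 - y)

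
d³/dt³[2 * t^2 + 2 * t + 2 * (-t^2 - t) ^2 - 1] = 48*t + 24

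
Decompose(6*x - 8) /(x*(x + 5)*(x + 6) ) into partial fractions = -22/(3*(x + 6)) + 38/(5*(x + 5)) - 4/(15*x)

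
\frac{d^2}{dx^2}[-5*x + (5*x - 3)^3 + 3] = 750*x - 450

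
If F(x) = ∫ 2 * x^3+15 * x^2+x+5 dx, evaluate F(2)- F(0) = 60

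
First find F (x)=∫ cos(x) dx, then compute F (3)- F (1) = -sin(1) + sin(3)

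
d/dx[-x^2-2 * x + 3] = -2*x - 2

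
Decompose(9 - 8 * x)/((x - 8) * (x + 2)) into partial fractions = -5/(2*(x + 2)) - 11/(2*(x - 8))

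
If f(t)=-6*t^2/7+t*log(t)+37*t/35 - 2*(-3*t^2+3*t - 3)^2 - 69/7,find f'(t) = -72*t^3 + 108*t^2 - 768*t/7 + log(t) + 1332/35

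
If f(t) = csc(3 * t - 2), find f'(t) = -3*cot(3*t - 2)*csc(3*t - 2)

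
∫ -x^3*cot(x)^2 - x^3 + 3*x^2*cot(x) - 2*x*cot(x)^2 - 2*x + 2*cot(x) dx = x*(x^2 + 2)*cot(x) + C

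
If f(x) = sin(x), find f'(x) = cos(x)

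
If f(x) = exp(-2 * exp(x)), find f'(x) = -2*exp(x - 2*exp(x))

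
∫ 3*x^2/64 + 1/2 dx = x^3/64 + x/2 + C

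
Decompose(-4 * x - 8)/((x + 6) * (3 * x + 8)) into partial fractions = 4/(5*(3*x + 8)) - 8/(5*(x + 6))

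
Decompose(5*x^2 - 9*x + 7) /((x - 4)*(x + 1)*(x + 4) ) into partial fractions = 41/(8*(x + 4)) - 7/(5*(x + 1)) + 51/(40*(x - 4))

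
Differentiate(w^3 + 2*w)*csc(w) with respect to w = (-w^3*cos(w)/sin(w) + 3*w^2 - 2*w*cos(w)/sin(w) + 2)/sin(w)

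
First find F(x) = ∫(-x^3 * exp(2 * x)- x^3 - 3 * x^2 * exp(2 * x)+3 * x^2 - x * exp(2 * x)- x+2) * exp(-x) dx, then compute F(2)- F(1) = -9*exp(2) - exp(-1) + 9*exp(-2) + E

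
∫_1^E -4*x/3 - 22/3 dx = (-2*E - 4)*(E/3 + 3) + 20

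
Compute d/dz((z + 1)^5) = 5*z^4 + 20*z^3 + 30*z^2 + 20*z + 5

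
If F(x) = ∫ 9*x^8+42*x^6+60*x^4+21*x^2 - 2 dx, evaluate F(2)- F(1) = 1692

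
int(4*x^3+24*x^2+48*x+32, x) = x^4 + 8*x^3 + 24*x^2 + 32*x + C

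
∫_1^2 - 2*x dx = -3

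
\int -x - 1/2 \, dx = -x^2/2 - x/2 + C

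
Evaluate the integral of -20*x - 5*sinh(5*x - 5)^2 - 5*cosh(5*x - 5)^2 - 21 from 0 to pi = sinh(10 - 10*pi)/2 - sinh(10)/2 - 10*pi^2 - 21*pi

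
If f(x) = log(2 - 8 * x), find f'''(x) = 128/(64*x^3 - 48*x^2 + 12*x - 1)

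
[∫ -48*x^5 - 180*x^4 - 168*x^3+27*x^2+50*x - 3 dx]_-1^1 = -60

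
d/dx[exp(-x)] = -exp(-x)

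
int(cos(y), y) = sin(y) + C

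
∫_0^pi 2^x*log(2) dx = -1 + 2^pi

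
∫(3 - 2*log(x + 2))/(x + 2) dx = (3 - log(x + 2))*log(x + 2) + C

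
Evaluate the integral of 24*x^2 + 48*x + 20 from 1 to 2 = 148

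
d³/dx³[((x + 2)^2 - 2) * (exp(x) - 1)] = x^2*exp(x) + 10*x*exp(x) + 20*exp(x)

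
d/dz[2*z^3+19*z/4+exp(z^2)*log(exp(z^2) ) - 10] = 2*z^3*exp(z^2) + 6*z^2 + 2*z*exp(z^2) + 19/4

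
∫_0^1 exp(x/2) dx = -2 + 2*exp(1/2)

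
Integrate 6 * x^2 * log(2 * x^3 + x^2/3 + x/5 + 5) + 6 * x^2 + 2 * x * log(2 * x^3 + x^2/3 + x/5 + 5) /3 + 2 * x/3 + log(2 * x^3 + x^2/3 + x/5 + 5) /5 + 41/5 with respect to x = 8*x + (30*x^3 + 5*x^2 + 3*x + 75)*log(2*x^3 + x^2/3 + x/5 + 5)/15 + C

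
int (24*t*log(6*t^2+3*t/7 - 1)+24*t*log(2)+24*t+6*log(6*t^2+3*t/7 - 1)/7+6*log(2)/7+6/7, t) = 2*(42*t^2 + 3*t - 7)*log(12*t^2 + 6*t/7 - 2)/7 + C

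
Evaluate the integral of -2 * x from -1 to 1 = 0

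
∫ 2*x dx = x^2 + C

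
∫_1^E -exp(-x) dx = -exp(-1) + exp(-E)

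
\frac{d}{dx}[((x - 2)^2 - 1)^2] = 4*x^3 - 24*x^2 + 44*x - 24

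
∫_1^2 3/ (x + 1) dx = -log(8) + log(27)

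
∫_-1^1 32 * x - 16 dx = -32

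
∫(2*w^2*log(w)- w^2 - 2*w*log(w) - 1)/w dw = ((w - 1)^2 - 2)*(log(w) - 1) + C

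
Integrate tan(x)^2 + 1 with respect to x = tan(x) + C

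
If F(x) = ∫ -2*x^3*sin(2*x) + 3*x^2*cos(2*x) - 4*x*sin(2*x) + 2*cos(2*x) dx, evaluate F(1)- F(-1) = 6*cos(2)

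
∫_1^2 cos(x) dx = -sin(1) + sin(2)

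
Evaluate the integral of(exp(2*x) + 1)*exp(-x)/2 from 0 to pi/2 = -exp(-pi/2)/2 + exp(pi/2)/2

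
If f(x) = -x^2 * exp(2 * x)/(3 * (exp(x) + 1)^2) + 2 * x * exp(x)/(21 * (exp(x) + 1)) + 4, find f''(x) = (14*x^2*exp(3*x) - 28*x^2*exp(2*x) - 58*x*exp(3*x) - 56*x*exp(2*x) + 2*x*exp(x) - 14*exp(4*x) - 24*exp(3*x) - 6*exp(2*x) + 4*exp(x))/(21*exp(4*x) + 84*exp(3*x) + 126*exp(2*x) + 84*exp(x) + 21)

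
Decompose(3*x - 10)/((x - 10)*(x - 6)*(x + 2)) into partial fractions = -1/(6*(x + 2)) - 1/(4*(x - 6)) + 5/(12*(x - 10))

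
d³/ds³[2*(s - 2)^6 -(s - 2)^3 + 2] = 240*s^3 - 1440*s^2 + 2880*s - 1926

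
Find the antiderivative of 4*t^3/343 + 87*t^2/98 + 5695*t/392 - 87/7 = t^4/343 + 29*t^3/98 + 5695*t^2/784 - 87*t/7 + C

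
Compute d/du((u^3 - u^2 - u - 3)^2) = 6*u^5 - 10*u^4 - 4*u^3 - 12*u^2 + 14*u + 6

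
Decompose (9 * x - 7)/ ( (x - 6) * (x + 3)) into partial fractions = 34/(9*(x + 3)) + 47/(9*(x - 6))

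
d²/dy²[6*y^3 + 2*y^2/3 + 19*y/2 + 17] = 36*y + 4/3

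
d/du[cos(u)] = -sin(u)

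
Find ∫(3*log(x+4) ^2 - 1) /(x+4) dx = log(x + 4)^3 - log(x + 4) + C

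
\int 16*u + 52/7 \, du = 8*u^2 + 52*u/7 + C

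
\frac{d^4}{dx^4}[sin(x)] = sin(x)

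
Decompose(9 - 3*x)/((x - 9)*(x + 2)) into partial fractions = -15/(11*(x + 2)) - 18/(11*(x - 9))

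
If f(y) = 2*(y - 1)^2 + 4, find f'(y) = 4*y - 4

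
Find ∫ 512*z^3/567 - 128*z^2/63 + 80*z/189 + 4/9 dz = 128*z^4/567 - 128*z^3/189 + 40*z^2/189 + 4*z/9 + C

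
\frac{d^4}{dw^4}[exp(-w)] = exp(-w)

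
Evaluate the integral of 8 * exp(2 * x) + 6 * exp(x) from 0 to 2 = -10 + 6*exp(2) + 4*exp(4)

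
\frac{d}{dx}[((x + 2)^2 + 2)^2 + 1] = 4*x^3 + 24*x^2 + 56*x + 48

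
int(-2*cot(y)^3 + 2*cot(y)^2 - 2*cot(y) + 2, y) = (cot(y) - 1)^2 + C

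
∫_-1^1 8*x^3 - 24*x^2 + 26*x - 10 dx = -36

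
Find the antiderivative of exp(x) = exp(x) + C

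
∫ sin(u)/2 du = -cos(u)/2 + C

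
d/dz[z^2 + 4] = 2*z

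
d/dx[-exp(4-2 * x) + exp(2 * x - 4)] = 2*exp(4 - 2*x) + 2*exp(2*x - 4)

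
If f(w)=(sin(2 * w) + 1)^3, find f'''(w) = -168*sin(2*w)^2*cos(2*w) - 96*sin(4*w) + 48*cos(2*w)^3 - 24*cos(2*w)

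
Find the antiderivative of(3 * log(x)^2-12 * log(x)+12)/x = (log(x) - 2)^3 + C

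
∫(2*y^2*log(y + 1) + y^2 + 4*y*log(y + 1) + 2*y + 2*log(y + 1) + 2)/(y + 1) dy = ((y + 1)^2 + 1)*log(y + 1) + C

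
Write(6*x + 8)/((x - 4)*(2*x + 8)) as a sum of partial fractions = 1/(x + 4) + 2/(x - 4)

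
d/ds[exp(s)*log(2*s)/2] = (s*exp(s)*log(s) + s*exp(s)*log(2) + exp(s))/(2*s)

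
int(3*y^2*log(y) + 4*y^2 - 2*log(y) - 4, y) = y*(y^2 - 2)*(log(y) + 1) + C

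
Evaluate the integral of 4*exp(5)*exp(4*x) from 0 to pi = -exp(5) + exp(5 + 4*pi)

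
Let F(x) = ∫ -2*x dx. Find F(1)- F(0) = -1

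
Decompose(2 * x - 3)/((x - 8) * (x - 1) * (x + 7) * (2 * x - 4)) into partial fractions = 17/(2160*(x + 7)) - 1/(112*(x - 1)) - 1/(108*(x - 2)) + 13/(1260*(x - 8))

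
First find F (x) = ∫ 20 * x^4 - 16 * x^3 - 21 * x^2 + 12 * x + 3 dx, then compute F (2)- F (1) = 36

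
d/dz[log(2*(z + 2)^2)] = 2/(z + 2)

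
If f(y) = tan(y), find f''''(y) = 24*tan(y)^5 + 40*tan(y)^3 + 16*tan(y)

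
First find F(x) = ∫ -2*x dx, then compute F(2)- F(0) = -4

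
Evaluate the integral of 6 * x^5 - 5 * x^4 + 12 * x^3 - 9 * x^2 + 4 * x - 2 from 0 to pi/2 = (pi + pi^3/8)*(-pi^2/4 - 1 + pi/2 + pi^3/8)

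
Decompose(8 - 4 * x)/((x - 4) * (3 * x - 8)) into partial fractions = 2/(3*x - 8) - 2/(x - 4)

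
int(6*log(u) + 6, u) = 6*u*log(u) + C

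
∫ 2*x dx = x^2 + C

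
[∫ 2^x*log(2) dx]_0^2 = 3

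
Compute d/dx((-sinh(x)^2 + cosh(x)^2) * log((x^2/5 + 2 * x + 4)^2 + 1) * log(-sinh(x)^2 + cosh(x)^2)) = 0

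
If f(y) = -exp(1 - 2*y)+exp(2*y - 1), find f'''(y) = (8*exp(4*y - 2) + 8)*exp(1 - 2*y)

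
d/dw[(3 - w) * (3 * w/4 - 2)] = 17/4 - 3*w/2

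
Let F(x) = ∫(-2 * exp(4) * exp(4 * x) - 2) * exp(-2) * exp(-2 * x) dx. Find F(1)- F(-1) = -exp(4) + exp(-4)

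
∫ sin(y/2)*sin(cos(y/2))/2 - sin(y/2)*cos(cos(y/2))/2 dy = sqrt(2)*sin(cos(y/2) + pi/4) + C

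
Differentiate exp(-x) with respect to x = -exp(-x)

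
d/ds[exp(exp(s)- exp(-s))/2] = (exp(exp(s) - exp(-s)) + exp(2*s + exp(s) - exp(-s)))*exp(-s)/2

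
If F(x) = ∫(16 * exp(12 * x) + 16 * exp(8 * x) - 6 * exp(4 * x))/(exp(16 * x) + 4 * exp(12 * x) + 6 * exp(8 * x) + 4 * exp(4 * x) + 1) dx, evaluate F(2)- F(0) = -4*exp(-8)/(exp(-8) + 1) + exp(-24)/(2*(exp(-8) + 1)^3) + 2*exp(-16)/(exp(-8) + 1)^2 + 23/16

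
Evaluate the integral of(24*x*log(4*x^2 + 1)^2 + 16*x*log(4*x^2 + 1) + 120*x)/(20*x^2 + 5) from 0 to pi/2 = log(1 + pi^2)^2/5 + log(1 + pi^2)^3/5 + 3*log(1 + pi^2)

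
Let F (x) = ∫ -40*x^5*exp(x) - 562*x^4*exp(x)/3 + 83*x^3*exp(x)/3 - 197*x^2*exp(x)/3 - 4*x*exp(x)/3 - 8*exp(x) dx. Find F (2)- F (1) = -1264*exp(2) + 55*E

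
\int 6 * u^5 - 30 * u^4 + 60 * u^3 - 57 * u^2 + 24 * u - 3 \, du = u^6 - 6*u^5 + 15*u^4 - 19*u^3 + 12*u^2 - 3*u + C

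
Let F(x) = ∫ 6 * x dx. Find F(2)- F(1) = 9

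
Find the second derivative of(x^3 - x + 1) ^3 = 72*x^7 - 126*x^5 + 90*x^4 + 60*x^3 - 72*x^2 + 12*x + 6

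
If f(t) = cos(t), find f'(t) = -sin(t)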